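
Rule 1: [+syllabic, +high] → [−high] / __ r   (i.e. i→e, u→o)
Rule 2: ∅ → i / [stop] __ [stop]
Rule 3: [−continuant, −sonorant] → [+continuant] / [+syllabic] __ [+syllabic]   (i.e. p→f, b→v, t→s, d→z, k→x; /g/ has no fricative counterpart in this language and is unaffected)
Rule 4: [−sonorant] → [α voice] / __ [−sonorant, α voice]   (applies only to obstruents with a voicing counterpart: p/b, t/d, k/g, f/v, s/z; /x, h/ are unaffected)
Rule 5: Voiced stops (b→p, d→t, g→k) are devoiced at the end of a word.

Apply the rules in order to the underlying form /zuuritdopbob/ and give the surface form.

zuorisizofivop

Rule 1 (pre-rhotic lowering): /u/ is a high vowel immediately before /r/, so it lowers to [o]. /zuuritdopbob/ → zuoritdopbob.
Rule 2 (stop-cluster i-epenthesis): /t/ and /d/ form a stop–stop cluster, so [i] is inserted between them. /p/ and /b/ form a stop–stop cluster, so [i] is inserted between them. /zuoritdopbob/ → zuoritidopibob.
Rule 3 (intervocalic spirantization): /t/ is a stop between vowels /i/ and /i/, so it spirantizes to the fricative [s]. /d/ is a stop between vowels /i/ and /o/, so it spirantizes to the fricative [z]. /p/ is a stop between vowels /o/ and /i/, so it spirantizes to the fricative [f]. /b/ is a stop between vowels /i/ and /o/, so it spirantizes to the fricative [v]. /zuoritidopibob/ → zuorisizofivob.
Rule 4 (regressive voicing assimilation): no segment meets the environment; /zuorisizofivob/ is unchanged.
Rule 5 (final devoicing): /b/ is a voiced stop in word-final position, so it devoices to [p]. /zuorisizofivob/ → zuorisizofivop.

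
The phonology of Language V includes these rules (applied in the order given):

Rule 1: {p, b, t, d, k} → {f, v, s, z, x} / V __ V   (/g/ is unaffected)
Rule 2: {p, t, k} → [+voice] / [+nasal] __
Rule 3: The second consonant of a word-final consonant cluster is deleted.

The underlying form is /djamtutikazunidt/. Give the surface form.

djamdusixazunid

Rule 1 (intervocalic spirantization): /t/ is a stop between vowels /u/ and /i/, so it spirantizes to the fricative [s]. /k/ is a stop between vowels /i/ and /a/, so it spirantizes to the fricative [x]. /djamtutikazunidt/ → djamtusixazunidt.
Rule 2 (post-nasal voicing): /t/ is a voiceless stop immediately after the nasal /m/, so it voices to [d]. /djamtusixazunidt/ → djamdusixazunidt.
Rule 3 (final cluster simplification): /t/ is the second consonant of a word-final cluster /dt/, so it deletes. /djamdusixazunidt/ → djamdusixazunid.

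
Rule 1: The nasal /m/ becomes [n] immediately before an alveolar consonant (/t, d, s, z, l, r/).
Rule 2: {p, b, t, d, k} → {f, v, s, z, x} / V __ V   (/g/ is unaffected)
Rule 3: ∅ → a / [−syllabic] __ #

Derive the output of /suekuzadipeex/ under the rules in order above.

suexuzazifeexa

Rule 1 (nasal place assimilation): no segment meets the environment; /suekuzadipeex/ is unchanged.
Rule 2 (intervocalic spirantization): /k/ is a stop between vowels /e/ and /u/, so it spirantizes to the fricative [x]. /d/ is a stop between vowels /a/ and /i/, so it spirantizes to the fricative [z]. /p/ is a stop between vowels /i/ and /e/, so it spirantizes to the fricative [f]. /suekuzadipeex/ → suexuzazifeex.
Rule 3 (final a-epenthesis): the form ends in the consonant /x/, so [a] is inserted word-finally. /suexuzazifeex/ → suexuzazifeexa.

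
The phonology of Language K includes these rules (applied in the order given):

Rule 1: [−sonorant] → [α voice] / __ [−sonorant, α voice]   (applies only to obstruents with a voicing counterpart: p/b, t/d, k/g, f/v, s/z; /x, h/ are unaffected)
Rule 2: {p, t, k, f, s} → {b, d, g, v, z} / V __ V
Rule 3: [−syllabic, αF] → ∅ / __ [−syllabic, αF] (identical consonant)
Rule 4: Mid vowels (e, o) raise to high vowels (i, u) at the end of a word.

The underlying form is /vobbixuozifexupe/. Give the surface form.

vobixuozivexubi

Rule 1 (regressive voicing assimilation): no segment meets the environment; /vobbixuozifexupe/ is unchanged.
Rule 2 (intervocalic voicing): /f/ is a voiceless obstruent between vowels /i/ and /e/, so it voices to [v]. /p/ is a voiceless obstruent between vowels /u/ and /e/, so it voices to [b]. /vobbixuozifexupe/ → vobbixuozivexube.
Rule 3 (degemination): /bb/ is a geminate; the first /b/ deletes. /vobbixuozivexube/ → vobixuozivexube.
Rule 4 (final vowel raising): /e/ is a mid vowel in word-final position, so it raises to [i]. /vobixuozivexube/ → vobixuozivexubi.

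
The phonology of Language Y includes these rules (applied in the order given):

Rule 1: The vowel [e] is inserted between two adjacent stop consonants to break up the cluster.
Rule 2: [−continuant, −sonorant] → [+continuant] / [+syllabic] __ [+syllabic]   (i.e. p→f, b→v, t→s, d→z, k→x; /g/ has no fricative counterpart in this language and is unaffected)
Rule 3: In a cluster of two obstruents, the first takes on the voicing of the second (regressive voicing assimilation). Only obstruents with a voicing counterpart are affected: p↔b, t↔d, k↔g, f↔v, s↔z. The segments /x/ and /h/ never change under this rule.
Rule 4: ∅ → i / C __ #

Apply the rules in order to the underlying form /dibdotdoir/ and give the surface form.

Rule 1 (stop-cluster e-epenthesis): /b/ and /d/ form a stop–stop cluster, so [e] is inserted between them. /t/ and /d/ form a stop–stop cluster, so [e] is inserted between them. /dibdotdoir/ → dibedotedoir.
Rule 2 (intervocalic spirantization): /b/ is a stop between vowels /i/ and /e/, so it spirantizes to the fricative [v]. /d/ is a stop between vowels /e/ and /o/, so it spirantizes to the fricative [z]. /t/ is a stop between vowels /o/ and /e/, so it spirantizes to the fricative [s]. /d/ is a stop between vowels /e/ and /o/, so it spirantizes to the fricative [z]. /dibedotedoir/ → divezosezoir.
Rule 3 (regressive voicing assimilation): no segment meets the environment; /divezosezoir/ is unchanged.
Rule 4 (final i-epenthesis): the form ends in the consonant /r/, so [i] is inserted word-finally. /divezosezoir/ → divezosezoiri.

divezosezoiri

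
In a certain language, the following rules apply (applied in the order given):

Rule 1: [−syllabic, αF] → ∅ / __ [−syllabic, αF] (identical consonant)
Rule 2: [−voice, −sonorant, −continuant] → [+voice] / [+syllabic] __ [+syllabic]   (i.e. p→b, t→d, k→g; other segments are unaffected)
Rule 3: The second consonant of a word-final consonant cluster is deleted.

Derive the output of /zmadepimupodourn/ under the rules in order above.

Rule 1 (degemination): no segment meets the environment; /zmadepimupodourn/ is unchanged.
Rule 2 (intervocalic voicing): /p/ is a voiceless stop between vowels /e/ and /i/, so it voices to [b]. /p/ is a voiceless stop between vowels /u/ and /o/, so it voices to [b]. /zmadepimupodourn/ → zmadebimubodourn.
Rule 3 (final cluster simplification): /n/ is the second consonant of a word-final cluster /rn/, so it deletes. /zmadebimubodourn/ → zmadebimubodour.

zmadebimubodour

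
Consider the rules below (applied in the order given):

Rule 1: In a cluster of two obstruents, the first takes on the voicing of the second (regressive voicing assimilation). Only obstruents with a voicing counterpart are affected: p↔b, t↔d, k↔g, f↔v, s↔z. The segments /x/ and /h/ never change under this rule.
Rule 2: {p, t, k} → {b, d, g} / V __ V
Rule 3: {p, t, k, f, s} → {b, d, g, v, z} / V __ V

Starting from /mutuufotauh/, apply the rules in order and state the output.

Rule 1 (regressive voicing assimilation): no segment meets the environment; /mutuufotauh/ is unchanged.
Rule 2 (intervocalic voicing): /t/ is a voiceless stop between vowels /u/ and /u/, so it voices to [d]. /t/ is a voiceless stop between vowels /o/ and /a/, so it voices to [d]. /mutuufotauh/ → muduufodauh.
Rule 3 (intervocalic voicing): /f/ is a voiceless obstruent between vowels /u/ and /o/, so it voices to [v]. /muduufodauh/ → muduuvodauh.

muduuvodauh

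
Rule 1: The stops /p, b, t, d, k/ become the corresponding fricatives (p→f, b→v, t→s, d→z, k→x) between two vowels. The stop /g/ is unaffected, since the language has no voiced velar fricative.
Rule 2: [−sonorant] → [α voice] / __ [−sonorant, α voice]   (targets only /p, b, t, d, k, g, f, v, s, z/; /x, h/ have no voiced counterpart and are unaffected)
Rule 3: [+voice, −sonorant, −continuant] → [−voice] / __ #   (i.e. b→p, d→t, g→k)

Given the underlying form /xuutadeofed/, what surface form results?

xuusazeofet

Rule 1 (intervocalic spirantization): /t/ is a stop between vowels /u/ and /a/, so it spirantizes to the fricative [s]. /d/ is a stop between vowels /a/ and /e/, so it spirantizes to the fricative [z]. /xuutadeofed/ → xuusazeofed.
Rule 2 (regressive voicing assimilation): no segment meets the environment; /xuusazeofed/ is unchanged.
Rule 3 (final devoicing): /d/ is a voiced stop in word-final position, so it devoices to [t]. /xuusazeofed/ → xuusazeofet.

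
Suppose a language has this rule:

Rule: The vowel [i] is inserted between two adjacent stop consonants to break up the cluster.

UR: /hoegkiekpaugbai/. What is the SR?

/g/ and /k/ form a stop–stop cluster, so [i] is inserted between them.
/k/ and /p/ form a stop–stop cluster, so [i] is inserted between them.
/g/ and /b/ form a stop–stop cluster, so [i] is inserted between them.
Surface form: [hoegikiekipaugibai].

hoegikiekipaugibai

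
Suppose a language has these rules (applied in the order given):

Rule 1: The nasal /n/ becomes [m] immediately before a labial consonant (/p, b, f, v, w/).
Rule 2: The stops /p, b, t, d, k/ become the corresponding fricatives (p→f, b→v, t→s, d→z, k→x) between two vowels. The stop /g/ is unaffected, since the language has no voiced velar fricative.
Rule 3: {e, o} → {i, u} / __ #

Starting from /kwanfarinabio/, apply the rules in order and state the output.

kwamfarinaviu

Rule 1 (nasal place assimilation): /n/ precedes the labial consonant /f/, so it assimilates in place to [m]. /kwanfarinabio/ → kwamfarinabio.
Rule 2 (intervocalic spirantization): /b/ is a stop between vowels /a/ and /i/, so it spirantizes to the fricative [v]. /kwamfarinabio/ → kwamfarinavio.
Rule 3 (final vowel raising): /o/ is a mid vowel in word-final position, so it raises to [u]. /kwamfarinavio/ → kwamfarinaviu.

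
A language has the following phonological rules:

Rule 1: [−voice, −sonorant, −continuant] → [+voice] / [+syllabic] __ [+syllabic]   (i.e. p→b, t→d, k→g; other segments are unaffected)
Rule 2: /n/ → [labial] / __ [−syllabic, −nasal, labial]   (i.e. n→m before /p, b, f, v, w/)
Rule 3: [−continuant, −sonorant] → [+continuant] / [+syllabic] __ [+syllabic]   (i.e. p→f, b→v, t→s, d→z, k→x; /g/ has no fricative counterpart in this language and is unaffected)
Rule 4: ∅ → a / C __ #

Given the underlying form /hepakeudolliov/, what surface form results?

Rule 1 (intervocalic voicing): /p/ is a voiceless stop between vowels /e/ and /a/, so it voices to [b]. /k/ is a voiceless stop between vowels /a/ and /e/, so it voices to [g]. /hepakeudolliov/ → hebageudolliov.
Rule 2 (nasal place assimilation): no segment meets the environment; /hebageudolliov/ is unchanged.
Rule 3 (intervocalic spirantization): /b/ is a stop between vowels /e/ and /a/, so it spirantizes to the fricative [v]. /d/ is a stop between vowels /u/ and /o/, so it spirantizes to the fricative [z]. /hebageudolliov/ → hevageuzolliov.
Rule 4 (final a-epenthesis): the form ends in the consonant /v/, so [a] is inserted word-finally. /hevageuzolliov/ → hevageuzolliova.

hevageuzolliova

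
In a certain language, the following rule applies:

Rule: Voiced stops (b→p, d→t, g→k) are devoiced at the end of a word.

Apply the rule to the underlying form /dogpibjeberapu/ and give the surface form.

dogpibjeberapu

No segment of /dogpibjeberapu/ meets the structural description of the rule, so the form surfaces unchanged.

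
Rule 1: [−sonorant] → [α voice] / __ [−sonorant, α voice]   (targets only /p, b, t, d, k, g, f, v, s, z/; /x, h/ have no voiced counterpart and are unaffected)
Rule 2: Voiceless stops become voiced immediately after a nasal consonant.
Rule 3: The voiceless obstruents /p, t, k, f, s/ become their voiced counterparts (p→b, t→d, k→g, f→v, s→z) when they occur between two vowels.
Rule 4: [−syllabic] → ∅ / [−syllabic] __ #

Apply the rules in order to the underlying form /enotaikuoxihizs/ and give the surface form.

enodaiguoxihis

Rule 1 (regressive voicing assimilation): /z/ precedes the voiceless obstruent /s/, so it devoices to [s] by assimilation. /enotaikuoxihizs/ → enotaikuoxihiss.
Rule 2 (post-nasal voicing): no segment meets the environment; /enotaikuoxihiss/ is unchanged.
Rule 3 (intervocalic voicing): /t/ is a voiceless obstruent between vowels /o/ and /a/, so it voices to [d]. /k/ is a voiceless obstruent between vowels /i/ and /u/, so it voices to [g]. /enotaikuoxihiss/ → enodaiguoxihiss.
Rule 4 (final cluster simplification): /s/ is the second consonant of a word-final cluster /ss/, so it deletes. /enodaiguoxihiss/ → enodaiguoxihis.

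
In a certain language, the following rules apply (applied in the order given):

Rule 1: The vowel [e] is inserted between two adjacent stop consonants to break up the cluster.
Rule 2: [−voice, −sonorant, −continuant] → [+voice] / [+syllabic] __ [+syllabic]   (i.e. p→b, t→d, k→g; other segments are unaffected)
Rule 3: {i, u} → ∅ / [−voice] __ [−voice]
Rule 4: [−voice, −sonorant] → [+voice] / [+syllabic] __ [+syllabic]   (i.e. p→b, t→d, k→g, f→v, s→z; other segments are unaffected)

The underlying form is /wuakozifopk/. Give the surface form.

Rule 1 (stop-cluster e-epenthesis): /p/ and /k/ form a stop–stop cluster, so [e] is inserted between them. /wuakozifopk/ → wuakozifopek.
Rule 2 (intervocalic voicing): /k/ is a voiceless stop between vowels /a/ and /o/, so it voices to [g]. /p/ is a voiceless stop between vowels /o/ and /e/, so it voices to [b]. /wuakozifopek/ → wuagozifobek.
Rule 3 (high vowel syncope): no segment meets the environment; /wuagozifobek/ is unchanged.
Rule 4 (intervocalic voicing): /f/ is a voiceless obstruent between vowels /i/ and /o/, so it voices to [v]. /wuagozifobek/ → wuagozivobek.

wuagozivobek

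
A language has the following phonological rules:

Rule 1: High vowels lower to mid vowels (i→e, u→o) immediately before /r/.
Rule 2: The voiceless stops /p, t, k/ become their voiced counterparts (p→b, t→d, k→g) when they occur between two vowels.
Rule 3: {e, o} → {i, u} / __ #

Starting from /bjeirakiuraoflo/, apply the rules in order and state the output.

Rule 1 (pre-rhotic lowering): /i/ is a high vowel immediately before /r/, so it lowers to [e]. /u/ is a high vowel immediately before /r/, so it lowers to [o]. /bjeirakiuraoflo/ → bjeerakioraoflo.
Rule 2 (intervocalic voicing): /k/ is a voiceless stop between vowels /a/ and /i/, so it voices to [g]. /bjeerakioraoflo/ → bjeeragioraoflo.
Rule 3 (final vowel raising): /o/ is a mid vowel in word-final position, so it raises to [u]. /bjeeragioraoflo/ → bjeeragioraoflu.

bjeeragioraoflu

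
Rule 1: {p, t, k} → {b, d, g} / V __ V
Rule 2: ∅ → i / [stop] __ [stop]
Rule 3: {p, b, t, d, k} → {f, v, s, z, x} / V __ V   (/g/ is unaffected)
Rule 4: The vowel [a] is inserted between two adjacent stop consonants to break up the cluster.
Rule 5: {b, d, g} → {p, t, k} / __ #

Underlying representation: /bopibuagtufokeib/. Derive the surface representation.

bovivuagisufogeip

Rule 1 (intervocalic voicing): /p/ is a voiceless stop between vowels /o/ and /i/, so it voices to [b]. /k/ is a voiceless stop between vowels /o/ and /e/, so it voices to [g]. /bopibuagtufokeib/ → bobibuagtufogeib.
Rule 2 (stop-cluster i-epenthesis): /g/ and /t/ form a stop–stop cluster, so [i] is inserted between them. /bobibuagtufogeib/ → bobibuagitufogeib.
Rule 3 (intervocalic spirantization): /b/ is a stop between vowels /o/ and /i/, so it spirantizes to the fricative [v]. /b/ is a stop between vowels /i/ and /u/, so it spirantizes to the fricative [v]. /t/ is a stop between vowels /i/ and /u/, so it spirantizes to the fricative [s]. /bobibuagitufogeib/ → bovivuagisufogeib.
Rule 4 (stop-cluster a-epenthesis): no segment meets the environment; /bovivuagisufogeib/ is unchanged.
Rule 5 (final devoicing): /b/ is a voiced stop in word-final position, so it devoices to [p]. /bovivuagisufogeib/ → bovivuagisufogeip.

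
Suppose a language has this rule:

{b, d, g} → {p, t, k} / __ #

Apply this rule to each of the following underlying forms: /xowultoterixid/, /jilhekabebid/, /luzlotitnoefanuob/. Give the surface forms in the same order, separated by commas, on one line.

/xowultoterixid/: /d/ is a voiced stop in word-final position, so it devoices to [t]. → [xowultoterixit].
/jilhekabebid/: /d/ is a voiced stop in word-final position, so it devoices to [t]. → [jilhekabebit].
/luzlotitnoefanuob/: /b/ is a voiced stop in word-final position, so it devoices to [p]. → [luzlotitnoefanuop].

xowultoterixit, jilhekabebit, luzlotitnoefanuop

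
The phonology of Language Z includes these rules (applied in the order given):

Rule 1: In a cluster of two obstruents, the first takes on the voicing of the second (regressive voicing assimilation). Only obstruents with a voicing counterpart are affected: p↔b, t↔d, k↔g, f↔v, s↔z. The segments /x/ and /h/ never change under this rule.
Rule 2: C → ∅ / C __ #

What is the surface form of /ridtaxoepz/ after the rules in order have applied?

rittaxoeb

Rule 1 (regressive voicing assimilation): /d/ precedes the voiceless obstruent /t/, so it devoices to [t] by assimilation. /p/ precedes the voiced obstruent /z/, so it voices to [b] by assimilation. /ridtaxoepz/ → rittaxoebz.
Rule 2 (final cluster simplification): /z/ is the second consonant of a word-final cluster /bz/, so it deletes. /rittaxoebz/ → rittaxoeb.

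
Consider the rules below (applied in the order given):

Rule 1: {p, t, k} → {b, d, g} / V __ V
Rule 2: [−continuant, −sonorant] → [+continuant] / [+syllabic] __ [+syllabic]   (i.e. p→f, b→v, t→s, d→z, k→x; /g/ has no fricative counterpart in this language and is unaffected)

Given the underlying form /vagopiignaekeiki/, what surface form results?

Rule 1 (intervocalic voicing): /p/ is a voiceless stop between vowels /o/ and /i/, so it voices to [b]. /k/ is a voiceless stop between vowels /e/ and /e/, so it voices to [g]. /k/ is a voiceless stop between vowels /i/ and /i/, so it voices to [g]. /vagopiignaekeiki/ → vagobiignaegeigi.
Rule 2 (intervocalic spirantization): /b/ is a stop between vowels /o/ and /i/, so it spirantizes to the fricative [v]. /vagobiignaegeigi/ → vagoviignaegeigi.

vagoviignaegeigi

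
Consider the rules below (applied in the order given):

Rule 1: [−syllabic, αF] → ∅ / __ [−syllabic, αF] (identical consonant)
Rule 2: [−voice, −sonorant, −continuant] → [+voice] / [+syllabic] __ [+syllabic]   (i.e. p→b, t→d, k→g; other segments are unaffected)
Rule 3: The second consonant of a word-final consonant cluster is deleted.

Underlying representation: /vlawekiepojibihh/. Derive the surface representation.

vlawegiebojibih

Rule 1 (degemination): /hh/ is a geminate; the first /h/ deletes. /vlawekiepojibihh/ → vlawekiepojibih.
Rule 2 (intervocalic voicing): /k/ is a voiceless stop between vowels /e/ and /i/, so it voices to [g]. /p/ is a voiceless stop between vowels /e/ and /o/, so it voices to [b]. /vlawekiepojibih/ → vlawegiebojibih.
Rule 3 (final cluster simplification): no segment meets the environment; /vlawegiebojibih/ is unchanged.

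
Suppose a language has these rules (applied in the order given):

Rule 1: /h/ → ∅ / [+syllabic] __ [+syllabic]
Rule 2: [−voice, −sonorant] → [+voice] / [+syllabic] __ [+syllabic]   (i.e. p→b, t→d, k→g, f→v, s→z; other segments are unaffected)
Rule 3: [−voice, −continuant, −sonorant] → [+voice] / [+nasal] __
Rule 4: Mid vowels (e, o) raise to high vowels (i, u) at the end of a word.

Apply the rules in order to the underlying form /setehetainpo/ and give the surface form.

sedeedainbu

Rule 1 (intervocalic h-deletion): /h/ occurs between vowels /e/ and /e/, so it deletes. /setehetainpo/ → seteetainpo.
Rule 2 (intervocalic voicing): /t/ is a voiceless obstruent between vowels /e/ and /e/, so it voices to [d]. /t/ is a voiceless obstruent between vowels /e/ and /a/, so it voices to [d]. /seteetainpo/ → sedeedainpo.
Rule 3 (post-nasal voicing): /p/ is a voiceless stop immediately after the nasal /n/, so it voices to [b]. /sedeedainpo/ → sedeedainbo.
Rule 4 (final vowel raising): /o/ is a mid vowel in word-final position, so it raises to [u]. /sedeedainbo/ → sedeedainbu.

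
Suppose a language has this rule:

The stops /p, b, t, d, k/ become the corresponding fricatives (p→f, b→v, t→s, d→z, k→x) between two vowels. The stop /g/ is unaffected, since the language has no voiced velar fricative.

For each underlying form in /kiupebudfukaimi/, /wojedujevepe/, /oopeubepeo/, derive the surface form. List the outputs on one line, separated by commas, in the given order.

/kiupebudfukaimi/: /p/ is a stop between vowels /u/ and /e/, so it spirantizes to the fricative [f]. /b/ is a stop between vowels /e/ and /u/, so it spirantizes to the fricative [v]. /k/ is a stop between vowels /u/ and /a/, so it spirantizes to the fricative [x]. → [kiufevudfuxaimi].
/wojedujevepe/: /d/ is a stop between vowels /e/ and /u/, so it spirantizes to the fricative [z]. /p/ is a stop between vowels /e/ and /e/, so it spirantizes to the fricative [f]. → [wojezujevefe].
/oopeubepeo/: /p/ is a stop between vowels /o/ and /e/, so it spirantizes to the fricative [f]. /b/ is a stop between vowels /u/ and /e/, so it spirantizes to the fricative [v]. /p/ is a stop between vowels /e/ and /e/, so it spirantizes to the fricative [f]. → [oofeuvefeo].

kiufevudfuxaimi, wojezujevefe, oofeuvefeo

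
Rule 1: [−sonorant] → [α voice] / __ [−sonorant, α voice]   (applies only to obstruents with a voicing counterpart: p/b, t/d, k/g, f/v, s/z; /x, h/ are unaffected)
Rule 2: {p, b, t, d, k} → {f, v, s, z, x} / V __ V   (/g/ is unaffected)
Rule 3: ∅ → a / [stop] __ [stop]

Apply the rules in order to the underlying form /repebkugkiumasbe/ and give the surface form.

Rule 1 (regressive voicing assimilation): /b/ precedes the voiceless obstruent /k/, so it devoices to [p] by assimilation. /g/ precedes the voiceless obstruent /k/, so it devoices to [k] by assimilation. /s/ precedes the voiced obstruent /b/, so it voices to [z] by assimilation. /repebkugkiumasbe/ → repepkukkiumazbe.
Rule 2 (intervocalic spirantization): /p/ is a stop between vowels /e/ and /e/, so it spirantizes to the fricative [f]. /repepkukkiumazbe/ → refepkukkiumazbe.
Rule 3 (stop-cluster a-epenthesis): /p/ and /k/ form a stop–stop cluster, so [a] is inserted between them. /k/ and /k/ form a stop–stop cluster, so [a] is inserted between them. /refepkukkiumazbe/ → refepakukakiumazbe.

refepakukakiumazbe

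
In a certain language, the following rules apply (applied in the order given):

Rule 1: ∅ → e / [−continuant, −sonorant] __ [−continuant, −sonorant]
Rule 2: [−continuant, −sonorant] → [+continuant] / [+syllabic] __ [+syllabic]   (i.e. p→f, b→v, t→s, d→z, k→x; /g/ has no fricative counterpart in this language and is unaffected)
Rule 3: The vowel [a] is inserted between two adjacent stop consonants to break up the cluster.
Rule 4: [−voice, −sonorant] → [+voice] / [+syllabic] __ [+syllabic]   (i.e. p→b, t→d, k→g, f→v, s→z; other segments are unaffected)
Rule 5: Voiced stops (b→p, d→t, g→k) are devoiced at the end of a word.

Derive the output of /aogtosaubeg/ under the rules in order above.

Rule 1 (stop-cluster e-epenthesis): /g/ and /t/ form a stop–stop cluster, so [e] is inserted between them. /aogtosaubeg/ → aogetosaubeg.
Rule 2 (intervocalic spirantization): /t/ is a stop between vowels /e/ and /o/, so it spirantizes to the fricative [s]. /b/ is a stop between vowels /u/ and /e/, so it spirantizes to the fricative [v]. /aogetosaubeg/ → aogesosauveg.
Rule 3 (stop-cluster a-epenthesis): no segment meets the environment; /aogesosauveg/ is unchanged.
Rule 4 (intervocalic voicing): /s/ is a voiceless obstruent between vowels /e/ and /o/, so it voices to [z]. /s/ is a voiceless obstruent between vowels /o/ and /a/, so it voices to [z]. /aogesosauveg/ → aogezozauveg.
Rule 5 (final devoicing): /g/ is a voiced stop in word-final position, so it devoices to [k]. /aogezozauveg/ → aogezozauvek.

aogezozauvek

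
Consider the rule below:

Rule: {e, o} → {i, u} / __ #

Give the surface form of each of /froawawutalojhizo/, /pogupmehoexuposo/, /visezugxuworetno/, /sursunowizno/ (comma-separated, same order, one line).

/froawawutalojhizo/: /o/ is a mid vowel in word-final position, so it raises to [u]. → [froawawutalojhizu].
/pogupmehoexuposo/: /o/ is a mid vowel in word-final position, so it raises to [u]. → [pogupmehoexuposu].
/visezugxuworetno/: /o/ is a mid vowel in word-final position, so it raises to [u]. → [visezugxuworetnu].
/sursunowizno/: /o/ is a mid vowel in word-final position, so it raises to [u]. → [sursunowiznu].

froawawutalojhizu, pogupmehoexuposu, visezugxuworetnu, sursunowiznu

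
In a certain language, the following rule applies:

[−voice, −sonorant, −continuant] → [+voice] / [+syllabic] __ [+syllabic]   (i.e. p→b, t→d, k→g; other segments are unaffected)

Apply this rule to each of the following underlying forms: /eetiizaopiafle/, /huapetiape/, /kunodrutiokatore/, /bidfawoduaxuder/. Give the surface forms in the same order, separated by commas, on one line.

eediizaobiafle, huabediabe, kunodrudiogadore, bidfawoduaxuder

/eetiizaopiafle/: /t/ is a voiceless stop between vowels /e/ and /i/, so it voices to [d]. /p/ is a voiceless stop between vowels /o/ and /i/, so it voices to [b]. → [eediizaobiafle].
/huapetiape/: /p/ is a voiceless stop between vowels /a/ and /e/, so it voices to [b]. /t/ is a voiceless stop between vowels /e/ and /i/, so it voices to [d]. /p/ is a voiceless stop between vowels /a/ and /e/, so it voices to [b]. → [huabediabe].
/kunodrutiokatore/: /t/ is a voiceless stop between vowels /u/ and /i/, so it voices to [d]. /k/ is a voiceless stop between vowels /o/ and /a/, so it voices to [g]. /t/ is a voiceless stop between vowels /a/ and /o/, so it voices to [d]. → [kunodrudiogadore].
/bidfawoduaxuder/: the rule's environment is not met; surfaces unchanged as [bidfawoduaxuder].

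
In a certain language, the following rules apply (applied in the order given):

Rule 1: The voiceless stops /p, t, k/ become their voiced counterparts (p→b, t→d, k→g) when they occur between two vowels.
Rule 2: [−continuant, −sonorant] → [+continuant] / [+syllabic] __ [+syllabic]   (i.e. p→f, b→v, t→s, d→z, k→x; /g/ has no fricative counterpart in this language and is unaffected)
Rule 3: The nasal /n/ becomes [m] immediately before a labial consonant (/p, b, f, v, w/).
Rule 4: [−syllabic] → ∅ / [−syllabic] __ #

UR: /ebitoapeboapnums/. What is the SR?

Rule 1 (intervocalic voicing): /t/ is a voiceless stop between vowels /i/ and /o/, so it voices to [d]. /p/ is a voiceless stop between vowels /a/ and /e/, so it voices to [b]. /ebitoapeboapnums/ → ebidoabeboapnums.
Rule 2 (intervocalic spirantization): /b/ is a stop between vowels /e/ and /i/, so it spirantizes to the fricative [v]. /d/ is a stop between vowels /i/ and /o/, so it spirantizes to the fricative [z]. /b/ is a stop between vowels /a/ and /e/, so it spirantizes to the fricative [v]. /b/ is a stop between vowels /e/ and /o/, so it spirantizes to the fricative [v]. /ebidoabeboapnums/ → evizoavevoapnums.
Rule 3 (nasal place assimilation): no segment meets the environment; /evizoavevoapnums/ is unchanged.
Rule 4 (final cluster simplification): /s/ is the second consonant of a word-final cluster /ms/, so it deletes. /evizoavevoapnums/ → evizoavevoapnum.

evizoavevoapnum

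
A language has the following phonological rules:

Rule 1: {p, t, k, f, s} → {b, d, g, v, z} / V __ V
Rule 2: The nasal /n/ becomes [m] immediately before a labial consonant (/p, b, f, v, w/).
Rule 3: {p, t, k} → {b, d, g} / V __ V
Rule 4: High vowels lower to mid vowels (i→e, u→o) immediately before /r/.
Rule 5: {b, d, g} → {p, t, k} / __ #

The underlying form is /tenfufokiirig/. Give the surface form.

Rule 1 (intervocalic voicing): /f/ is a voiceless obstruent between vowels /u/ and /o/, so it voices to [v]. /k/ is a voiceless obstruent between vowels /o/ and /i/, so it voices to [g]. /tenfufokiirig/ → tenfuvogiirig.
Rule 2 (nasal place assimilation): /n/ precedes the labial consonant /f/, so it assimilates in place to [m]. /tenfuvogiirig/ → temfuvogiirig.
Rule 3 (intervocalic voicing): no segment meets the environment; /temfuvogiirig/ is unchanged.
Rule 4 (pre-rhotic lowering): /i/ is a high vowel immediately before /r/, so it lowers to [e]. /temfuvogiirig/ → temfuvogierig.
Rule 5 (final devoicing): /g/ is a voiced stop in word-final position, so it devoices to [k]. /temfuvogierig/ → temfuvogierik.

temfuvogierik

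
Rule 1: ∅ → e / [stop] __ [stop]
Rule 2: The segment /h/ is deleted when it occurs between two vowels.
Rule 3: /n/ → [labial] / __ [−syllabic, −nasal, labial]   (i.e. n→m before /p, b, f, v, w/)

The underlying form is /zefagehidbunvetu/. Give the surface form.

zefageidebumvetu

Rule 1 (stop-cluster e-epenthesis): /d/ and /b/ form a stop–stop cluster, so [e] is inserted between them. /zefagehidbunvetu/ → zefagehidebunvetu.
Rule 2 (intervocalic h-deletion): /h/ occurs between vowels /e/ and /i/, so it deletes. /zefagehidebunvetu/ → zefageidebunvetu.
Rule 3 (nasal place assimilation): /n/ precedes the labial consonant /v/, so it assimilates in place to [m]. /zefageidebunvetu/ → zefageidebumvetu.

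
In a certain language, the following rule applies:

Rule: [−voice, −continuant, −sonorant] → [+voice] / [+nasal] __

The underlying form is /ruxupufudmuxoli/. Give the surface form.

ruxupufudmuxoli

No segment of /ruxupufudmuxoli/ meets the structural description of the rule, so the form surfaces unchanged.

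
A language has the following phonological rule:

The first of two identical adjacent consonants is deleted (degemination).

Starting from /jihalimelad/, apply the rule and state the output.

jihalimelad

No segment of /jihalimelad/ meets the structural description of the rule, so the form surfaces unchanged.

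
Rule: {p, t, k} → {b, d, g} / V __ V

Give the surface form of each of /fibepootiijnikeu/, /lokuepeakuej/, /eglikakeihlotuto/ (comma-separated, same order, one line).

fibeboodiijnigeu, loguebeaguej, egligageihlodudo

/fibepootiijnikeu/: /p/ is a voiceless stop between vowels /e/ and /o/, so it voices to [b]. /t/ is a voiceless stop between vowels /o/ and /i/, so it voices to [d]. /k/ is a voiceless stop between vowels /i/ and /e/, so it voices to [g]. → [fibeboodiijnigeu].
/lokuepeakuej/: /k/ is a voiceless stop between vowels /o/ and /u/, so it voices to [g]. /p/ is a voiceless stop between vowels /e/ and /e/, so it voices to [b]. /k/ is a voiceless stop between vowels /a/ and /u/, so it voices to [g]. → [loguebeaguej].
/eglikakeihlotuto/: /k/ is a voiceless stop between vowels /i/ and /a/, so it voices to [g]. /k/ is a voiceless stop between vowels /a/ and /e/, so it voices to [g]. /t/ is a voiceless stop between vowels /o/ and /u/, so it voices to [d]. /t/ is a voiceless stop between vowels /u/ and /o/, so it voices to [d]. → [egligageihlodudo].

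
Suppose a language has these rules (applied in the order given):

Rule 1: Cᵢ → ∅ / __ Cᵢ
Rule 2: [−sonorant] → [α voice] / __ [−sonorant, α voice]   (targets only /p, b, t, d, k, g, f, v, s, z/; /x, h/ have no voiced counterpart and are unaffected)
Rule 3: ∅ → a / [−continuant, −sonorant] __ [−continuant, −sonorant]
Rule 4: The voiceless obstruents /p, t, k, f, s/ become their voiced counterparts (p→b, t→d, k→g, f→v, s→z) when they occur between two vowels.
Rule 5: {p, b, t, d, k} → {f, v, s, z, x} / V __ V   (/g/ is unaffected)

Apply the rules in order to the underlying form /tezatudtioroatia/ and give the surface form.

tezazuzazioroazia

Rule 1 (degemination): no segment meets the environment; /tezatudtioroatia/ is unchanged.
Rule 2 (regressive voicing assimilation): /d/ precedes the voiceless obstruent /t/, so it devoices to [t] by assimilation. /tezatudtioroatia/ → tezatuttioroatia.
Rule 3 (stop-cluster a-epenthesis): /t/ and /t/ form a stop–stop cluster, so [a] is inserted between them. /tezatuttioroatia/ → tezatutatioroatia.
Rule 4 (intervocalic voicing): /t/ is a voiceless obstruent between vowels /a/ and /u/, so it voices to [d]. /t/ is a voiceless obstruent between vowels /u/ and /a/, so it voices to [d]. /t/ is a voiceless obstruent between vowels /a/ and /i/, so it voices to [d]. /t/ is a voiceless obstruent between vowels /a/ and /i/, so it voices to [d]. /tezatutatioroatia/ → tezadudadioroadia.
Rule 5 (intervocalic spirantization): /d/ is a stop between vowels /a/ and /u/, so it spirantizes to the fricative [z]. /d/ is a stop between vowels /u/ and /a/, so it spirantizes to the fricative [z]. /d/ is a stop between vowels /a/ and /i/, so it spirantizes to the fricative [z]. /d/ is a stop between vowels /a/ and /i/, so it spirantizes to the fricative [z]. /tezadudadioroadia/ → tezazuzazioroazia.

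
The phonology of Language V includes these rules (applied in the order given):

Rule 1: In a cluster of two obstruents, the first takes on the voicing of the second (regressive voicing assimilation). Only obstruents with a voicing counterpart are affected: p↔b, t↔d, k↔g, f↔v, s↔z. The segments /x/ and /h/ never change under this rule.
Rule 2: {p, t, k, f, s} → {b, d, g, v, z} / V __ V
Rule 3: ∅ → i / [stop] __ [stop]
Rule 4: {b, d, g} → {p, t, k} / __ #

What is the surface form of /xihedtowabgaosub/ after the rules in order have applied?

Rule 1 (regressive voicing assimilation): /d/ precedes the voiceless obstruent /t/, so it devoices to [t] by assimilation. /xihedtowabgaosub/ → xihettowabgaosub.
Rule 2 (intervocalic voicing): /s/ is a voiceless obstruent between vowels /o/ and /u/, so it voices to [z]. /xihettowabgaosub/ → xihettowabgaozub.
Rule 3 (stop-cluster i-epenthesis): /t/ and /t/ form a stop–stop cluster, so [i] is inserted between them. /b/ and /g/ form a stop–stop cluster, so [i] is inserted between them. /xihettowabgaozub/ → xihetitowabigaozub.
Rule 4 (final devoicing): /b/ is a voiced stop in word-final position, so it devoices to [p]. /xihetitowabigaozub/ → xihetitowabigaozup.

xihetitowabigaozup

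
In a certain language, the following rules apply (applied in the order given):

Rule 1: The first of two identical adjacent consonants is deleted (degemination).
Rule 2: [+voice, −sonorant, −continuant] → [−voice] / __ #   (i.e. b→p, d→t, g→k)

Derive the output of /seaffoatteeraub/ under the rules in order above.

Rule 1 (degemination): /ff/ is a geminate; the first /f/ deletes. /tt/ is a geminate; the first /t/ deletes. /seaffoatteeraub/ → seafoateeraub.
Rule 2 (final devoicing): /b/ is a voiced stop in word-final position, so it devoices to [p]. /seafoateeraub/ → seafoateeraup.

seafoateeraup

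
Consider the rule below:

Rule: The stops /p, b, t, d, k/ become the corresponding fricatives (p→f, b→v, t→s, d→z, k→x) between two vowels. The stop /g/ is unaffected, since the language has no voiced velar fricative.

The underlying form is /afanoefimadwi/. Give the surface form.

afanoefimadwi

No segment of /afanoefimadwi/ meets the structural description of the rule, so the form surfaces unchanged.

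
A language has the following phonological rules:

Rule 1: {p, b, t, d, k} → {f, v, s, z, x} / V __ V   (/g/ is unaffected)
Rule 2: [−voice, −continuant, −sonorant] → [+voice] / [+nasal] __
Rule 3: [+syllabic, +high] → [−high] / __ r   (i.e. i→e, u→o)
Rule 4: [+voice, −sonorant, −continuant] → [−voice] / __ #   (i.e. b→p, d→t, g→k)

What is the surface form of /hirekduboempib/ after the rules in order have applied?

herekduvoembip

Rule 1 (intervocalic spirantization): /b/ is a stop between vowels /u/ and /o/, so it spirantizes to the fricative [v]. /hirekduboempib/ → hirekduvoempib.
Rule 2 (post-nasal voicing): /p/ is a voiceless stop immediately after the nasal /m/, so it voices to [b]. /hirekduvoempib/ → hirekduvoembib.
Rule 3 (pre-rhotic lowering): /i/ is a high vowel immediately before /r/, so it lowers to [e]. /hirekduvoembib/ → herekduvoembib.
Rule 4 (final devoicing): /b/ is a voiced stop in word-final position, so it devoices to [p]. /herekduvoembib/ → herekduvoembip.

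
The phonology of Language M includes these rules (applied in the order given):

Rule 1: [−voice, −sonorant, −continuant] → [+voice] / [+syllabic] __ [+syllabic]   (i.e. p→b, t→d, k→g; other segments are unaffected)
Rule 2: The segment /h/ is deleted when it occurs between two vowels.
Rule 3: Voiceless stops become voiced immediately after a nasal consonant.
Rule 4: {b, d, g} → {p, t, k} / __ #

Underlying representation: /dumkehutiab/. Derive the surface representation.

dumgeudiap

Rule 1 (intervocalic voicing): /t/ is a voiceless stop between vowels /u/ and /i/, so it voices to [d]. /dumkehutiab/ → dumkehudiab.
Rule 2 (intervocalic h-deletion): /h/ occurs between vowels /e/ and /u/, so it deletes. /dumkehudiab/ → dumkeudiab.
Rule 3 (post-nasal voicing): /k/ is a voiceless stop immediately after the nasal /m/, so it voices to [g]. /dumkeudiab/ → dumgeudiab.
Rule 4 (final devoicing): /b/ is a voiced stop in word-final position, so it devoices to [p]. /dumgeudiab/ → dumgeudiap.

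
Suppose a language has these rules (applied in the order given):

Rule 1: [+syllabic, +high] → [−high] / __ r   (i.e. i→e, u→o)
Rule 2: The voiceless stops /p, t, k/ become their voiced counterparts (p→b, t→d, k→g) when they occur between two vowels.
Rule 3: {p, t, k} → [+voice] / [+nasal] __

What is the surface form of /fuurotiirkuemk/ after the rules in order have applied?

fuorodierkuemg

Rule 1 (pre-rhotic lowering): /u/ is a high vowel immediately before /r/, so it lowers to [o]. /i/ is a high vowel immediately before /r/, so it lowers to [e]. /fuurotiirkuemk/ → fuorotierkuemk.
Rule 2 (intervocalic voicing): /t/ is a voiceless stop between vowels /o/ and /i/, so it voices to [d]. /fuorotierkuemk/ → fuorodierkuemk.
Rule 3 (post-nasal voicing): /k/ is a voiceless stop immediately after the nasal /m/, so it voices to [g]. /fuorodierkuemk/ → fuorodierkuemg.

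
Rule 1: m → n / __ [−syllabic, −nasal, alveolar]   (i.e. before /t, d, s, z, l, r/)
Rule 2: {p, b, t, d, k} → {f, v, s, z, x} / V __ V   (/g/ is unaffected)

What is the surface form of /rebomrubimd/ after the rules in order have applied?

Rule 1 (nasal place assimilation): /m/ precedes the alveolar consonant /r/, so it assimilates in place to [n]. /m/ precedes the alveolar consonant /d/, so it assimilates in place to [n]. /rebomrubimd/ → rebonrubind.
Rule 2 (intervocalic spirantization): /b/ is a stop between vowels /e/ and /o/, so it spirantizes to the fricative [v]. /b/ is a stop between vowels /u/ and /i/, so it spirantizes to the fricative [v]. /rebonrubind/ → revonruvind.

revonruvind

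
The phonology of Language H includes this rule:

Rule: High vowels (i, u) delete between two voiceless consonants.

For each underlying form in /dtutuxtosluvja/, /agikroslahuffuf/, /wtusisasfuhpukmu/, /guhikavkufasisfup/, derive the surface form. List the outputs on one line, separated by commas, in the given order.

dttxtosluvja, agikroslahfff, wtssasfhpkmu, guhkavkfassfp

/dtutuxtosluvja/: /u/ is a high vowel flanked by voiceless consonants /t/ and /t/, so it deletes. /u/ is a high vowel flanked by voiceless consonants /t/ and /x/, so it deletes. → [dttxtosluvja].
/agikroslahuffuf/: /u/ is a high vowel flanked by voiceless consonants /h/ and /f/, so it deletes. /u/ is a high vowel flanked by voiceless consonants /f/ and /f/, so it deletes. → [agikroslahfff].
/wtusisasfuhpukmu/: /u/ is a high vowel flanked by voiceless consonants /t/ and /s/, so it deletes. /i/ is a high vowel flanked by voiceless consonants /s/ and /s/, so it deletes. /u/ is a high vowel flanked by voiceless consonants /f/ and /h/, so it deletes. /u/ is a high vowel flanked by voiceless consonants /p/ and /k/, so it deletes. → [wtssasfhpkmu].
/guhikavkufasisfup/: /i/ is a high vowel flanked by voiceless consonants /h/ and /k/, so it deletes. /u/ is a high vowel flanked by voiceless consonants /k/ and /f/, so it deletes. /i/ is a high vowel flanked by voiceless consonants /s/ and /s/, so it deletes. /u/ is a high vowel flanked by voiceless consonants /f/ and /p/, so it deletes. → [guhkavkfassfp].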